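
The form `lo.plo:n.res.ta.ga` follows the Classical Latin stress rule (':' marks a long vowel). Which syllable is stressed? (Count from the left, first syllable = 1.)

3

Classical Latin: stress the penult if heavy (long vowel or closed), else the antepenult.
Weights: 3 res H, 4 ta L, 5 ga L.
The penult (syllable 4, ta) is light, so stress falls on the antepenult (syllable 3, res).
Stress on syllable 3: lo.plo:n.ˈres.ta.ga.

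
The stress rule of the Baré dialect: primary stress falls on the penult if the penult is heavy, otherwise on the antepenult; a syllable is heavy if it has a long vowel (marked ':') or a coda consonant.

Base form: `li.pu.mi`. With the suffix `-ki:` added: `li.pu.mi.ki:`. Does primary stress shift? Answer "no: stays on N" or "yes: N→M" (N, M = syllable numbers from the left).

Base `li.pu.mi` (3 syllables):
  Weights: 1 li L, 2 pu L, 3 mi L.
  The penult (syllable 2, pu) is light, so stress falls on the antepenult (syllable 1, li).
  → primary stress on syllable 1.
Suffixed `li.pu.mi.ki:` (4 syllables):
  Weights: 2 pu L, 3 mi L, 4 ki: H.
  The penult (syllable 3, mi) is light, so stress falls on the antepenult (syllable 2, pu).
  → primary stress on syllable 2.

yes: 1→2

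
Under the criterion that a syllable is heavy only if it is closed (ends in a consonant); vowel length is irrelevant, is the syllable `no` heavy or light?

`no`: short vowel, open (no coda). Open (no coda) → light.

light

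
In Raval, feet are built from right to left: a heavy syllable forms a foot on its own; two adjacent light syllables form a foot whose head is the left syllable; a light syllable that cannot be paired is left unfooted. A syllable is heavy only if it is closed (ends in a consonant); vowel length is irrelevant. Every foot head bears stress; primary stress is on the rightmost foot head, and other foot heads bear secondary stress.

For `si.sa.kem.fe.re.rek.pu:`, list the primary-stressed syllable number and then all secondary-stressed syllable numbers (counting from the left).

primary 6, secondary 1, 3, 4

Weights: 1 si L, 2 sa L, 3 kem H, 4 fe L, 5 re L, 6 rek H, 7 pu: L.
Parse right to left (heavy = foot alone; LL = one foot; stranded L unfooted): (ˈsi.sa) (ˈkem) (ˈfe.re) (ˈrek) pu:.
Foot heads: 1, 3, 4, 6.
Primary stress on the rightmost head = syllable 6.
Secondary stress on 1, 3, 4: ˌsi.sa.ˌkem.ˌfe.re.ˈrek.pu:.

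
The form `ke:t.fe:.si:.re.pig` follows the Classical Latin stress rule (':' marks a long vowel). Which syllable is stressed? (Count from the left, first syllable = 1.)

3

Classical Latin: stress the penult if heavy (long vowel or closed), else the antepenult.
Weights: 3 si: H, 4 re L, 5 pig H.
The penult (syllable 4, re) is light, so stress falls on the antepenult (syllable 3, si:).
Stress on syllable 3: ke:t.fe:.ˈsi:.re.pig.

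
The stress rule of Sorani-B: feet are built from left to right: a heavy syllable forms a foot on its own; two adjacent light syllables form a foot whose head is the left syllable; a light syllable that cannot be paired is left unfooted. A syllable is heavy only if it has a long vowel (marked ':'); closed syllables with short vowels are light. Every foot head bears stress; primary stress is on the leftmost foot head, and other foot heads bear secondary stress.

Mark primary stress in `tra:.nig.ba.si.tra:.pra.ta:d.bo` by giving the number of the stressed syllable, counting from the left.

Weights: 1 tra: H, 2 nig L, 3 ba L, 4 si L, 5 tra: H, 6 pra L, 7 ta:d H, 8 bo L.
Parse left to right (heavy = foot alone; LL = one foot; stranded L unfooted): (ˈtra:) (ˈnig.ba) si (ˈtra:) pra (ˈta:d) bo.
Foot heads: 1, 2, 5, 7.
Primary stress on the leftmost head = syllable 1.
Primary stress: syllable 1 → ˈtra:.nig.ba.si.tra:.pra.ta:d.bo.

1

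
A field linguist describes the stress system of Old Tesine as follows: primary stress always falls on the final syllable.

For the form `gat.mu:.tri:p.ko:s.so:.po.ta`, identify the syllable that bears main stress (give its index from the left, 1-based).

7

The word has 7 syllables; the final syllable is syllable 7 (ta).
Primary stress: syllable 7 → gat.mu:.tri:p.ko:s.so:.po.ˈta.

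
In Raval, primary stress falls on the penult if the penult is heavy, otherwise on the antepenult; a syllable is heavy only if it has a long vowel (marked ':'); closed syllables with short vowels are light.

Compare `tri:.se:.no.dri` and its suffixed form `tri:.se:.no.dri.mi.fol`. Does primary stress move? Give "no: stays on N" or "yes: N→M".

yes: 2→4

Base `tri:.se:.no.dri` (4 syllables):
  Weights: 2 se: H, 3 no L, 4 dri L.
  The penult (syllable 3, no) is light, so stress falls on the antepenult (syllable 2, se:).
  → primary stress on syllable 2.
Suffixed `tri:.se:.no.dri.mi.fol` (6 syllables):
  Weights: 4 dri L, 5 mi L, 6 fol L.
  The penult (syllable 5, mi) is light, so stress falls on the antepenult (syllable 4, dri).
  → primary stress on syllable 4.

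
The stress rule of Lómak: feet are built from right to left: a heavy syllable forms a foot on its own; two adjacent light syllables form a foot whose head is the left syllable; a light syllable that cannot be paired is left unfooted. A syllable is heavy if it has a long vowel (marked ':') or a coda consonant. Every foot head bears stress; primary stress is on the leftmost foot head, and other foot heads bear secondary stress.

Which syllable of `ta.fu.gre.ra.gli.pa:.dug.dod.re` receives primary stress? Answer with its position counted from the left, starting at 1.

Weights: 1 ta L, 2 fu L, 3 gre L, 4 ra L, 5 gli L, 6 pa: H, 7 dug H, 8 dod H, 9 re L.
Parse right to left (heavy = foot alone; LL = one foot; stranded L unfooted): ta (ˈfu.gre) (ˈra.gli) (ˈpa:) (ˈdug) (ˈdod) re.
Foot heads: 2, 4, 6, 7, 8.
Primary stress on the leftmost head = syllable 2.
Primary stress: syllable 2 → ta.ˈfu.gre.ra.gli.pa:.dug.dod.re.

2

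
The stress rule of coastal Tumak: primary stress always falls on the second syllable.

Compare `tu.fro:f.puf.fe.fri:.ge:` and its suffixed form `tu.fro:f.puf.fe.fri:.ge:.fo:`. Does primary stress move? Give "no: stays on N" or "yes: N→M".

Base `tu.fro:f.puf.fe.fri:.ge:` (6 syllables):
  The word has 6 syllables; the second syllable is syllable 2 (fro:f).
  → primary stress on syllable 2.
Suffixed `tu.fro:f.puf.fe.fri:.ge:.fo:` (7 syllables):
  The word has 7 syllables; the second syllable is syllable 2 (fro:f).
  → primary stress on syllable 2.

no: stays on 2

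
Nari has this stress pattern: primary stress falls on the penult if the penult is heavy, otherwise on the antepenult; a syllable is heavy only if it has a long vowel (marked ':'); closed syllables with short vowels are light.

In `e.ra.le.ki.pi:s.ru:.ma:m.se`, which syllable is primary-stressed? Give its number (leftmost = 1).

7

Weights: 6 ru: H, 7 ma:m H, 8 se L.
The penult (syllable 7, ma:m) is heavy, so it takes stress.
Primary stress: syllable 7 → e.ra.le.ki.pi:s.ru:.ˈma:m.se.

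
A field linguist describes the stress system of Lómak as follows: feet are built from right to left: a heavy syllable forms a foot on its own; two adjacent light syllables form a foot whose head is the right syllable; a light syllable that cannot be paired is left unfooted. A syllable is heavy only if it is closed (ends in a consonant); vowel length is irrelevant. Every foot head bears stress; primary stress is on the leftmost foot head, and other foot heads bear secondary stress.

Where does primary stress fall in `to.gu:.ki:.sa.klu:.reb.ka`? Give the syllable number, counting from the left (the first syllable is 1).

3

Weights: 1 to L, 2 gu: L, 3 ki: L, 4 sa L, 5 klu: L, 6 reb H, 7 ka L.
Parse right to left (heavy = foot alone; LL = one foot; stranded L unfooted): to (gu:.ˈki:) (sa.ˈklu:) (ˈreb) ka.
Foot heads: 3, 5, 6.
Primary stress on the leftmost head = syllable 3.
Primary stress: syllable 3 → to.gu:.ˈki:.sa.klu:.reb.ka.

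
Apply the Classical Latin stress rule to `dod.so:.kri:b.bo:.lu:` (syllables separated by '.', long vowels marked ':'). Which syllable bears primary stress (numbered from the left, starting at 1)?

4

Classical Latin: stress the penult if heavy (long vowel or closed), else the antepenult.
Weights: 3 kri:b H, 4 bo: H, 5 lu: H.
The penult (syllable 4, bo:) is heavy, so it takes stress.
Stress on syllable 4: dod.so:.kri:b.ˈbo:.lu:.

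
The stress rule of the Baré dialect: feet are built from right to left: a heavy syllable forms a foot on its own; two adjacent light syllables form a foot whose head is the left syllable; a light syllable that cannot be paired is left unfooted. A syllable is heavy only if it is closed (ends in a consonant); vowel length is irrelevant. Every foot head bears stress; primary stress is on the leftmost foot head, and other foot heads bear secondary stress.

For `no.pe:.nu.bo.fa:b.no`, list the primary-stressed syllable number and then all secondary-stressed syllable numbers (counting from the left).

Weights: 1 no L, 2 pe: L, 3 nu L, 4 bo L, 5 fa:b H, 6 no L.
Parse right to left (heavy = foot alone; LL = one foot; stranded L unfooted): (ˈno.pe:) (ˈnu.bo) (ˈfa:b) no.
Foot heads: 1, 3, 5.
Primary stress on the leftmost head = syllable 1.
Secondary stress on 3, 5: ˈno.pe:.ˌnu.bo.ˌfa:b.no.

primary 1, secondary 3, 5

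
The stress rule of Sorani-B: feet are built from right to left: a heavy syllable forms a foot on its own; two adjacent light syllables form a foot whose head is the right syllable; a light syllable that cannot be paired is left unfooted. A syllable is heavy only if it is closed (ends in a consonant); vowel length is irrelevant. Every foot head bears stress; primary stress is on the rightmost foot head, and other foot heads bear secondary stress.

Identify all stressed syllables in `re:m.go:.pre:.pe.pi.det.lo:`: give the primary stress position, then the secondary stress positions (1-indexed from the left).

primary 6, secondary 1, 3, 5

Weights: 1 re:m H, 2 go: L, 3 pre: L, 4 pe L, 5 pi L, 6 det H, 7 lo: L.
Parse right to left (heavy = foot alone; LL = one foot; stranded L unfooted): (ˈre:m) (go:.ˈpre:) (pe.ˈpi) (ˈdet) lo:.
Foot heads: 1, 3, 5, 6.
Primary stress on the rightmost head = syllable 6.
Secondary stress on 1, 3, 5: ˌre:m.go:.ˌpre:.pe.ˌpi.ˈdet.lo:.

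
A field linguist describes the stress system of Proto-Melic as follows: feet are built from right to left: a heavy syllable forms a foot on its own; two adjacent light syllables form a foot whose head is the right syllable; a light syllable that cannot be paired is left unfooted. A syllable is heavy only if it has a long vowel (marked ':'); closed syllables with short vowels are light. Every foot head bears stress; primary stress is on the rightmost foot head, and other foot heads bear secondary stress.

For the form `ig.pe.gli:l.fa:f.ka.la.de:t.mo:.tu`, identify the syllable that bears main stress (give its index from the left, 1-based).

8

Weights: 1 ig L, 2 pe L, 3 gli:l H, 4 fa:f H, 5 ka L, 6 la L, 7 de:t H, 8 mo: H, 9 tu L.
Parse right to left (heavy = foot alone; LL = one foot; stranded L unfooted): (ig.ˈpe) (ˈgli:l) (ˈfa:f) (ka.ˈla) (ˈde:t) (ˈmo:) tu.
Foot heads: 2, 3, 4, 6, 7, 8.
Primary stress on the rightmost head = syllable 8.
Primary stress: syllable 8 → ig.pe.gli:l.fa:f.ka.la.de:t.ˈmo:.tu.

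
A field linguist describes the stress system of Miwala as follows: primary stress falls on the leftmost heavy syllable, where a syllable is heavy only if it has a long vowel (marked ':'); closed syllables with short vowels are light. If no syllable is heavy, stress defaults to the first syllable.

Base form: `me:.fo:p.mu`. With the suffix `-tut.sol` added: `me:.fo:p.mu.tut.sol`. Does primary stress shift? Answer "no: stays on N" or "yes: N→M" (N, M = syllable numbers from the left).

Base `me:.fo:p.mu` (3 syllables):
  Weights: 1 me: H, 2 fo:p H, 3 mu L.
  Heavy syllables in the domain: 1, 2. The leftmost is syllable 1 (me:).
  → primary stress on syllable 1.
Suffixed `me:.fo:p.mu.tut.sol` (5 syllables):
  Weights: 1 me: H, 2 fo:p H, 3 mu L, 4 tut L, 5 sol L.
  Heavy syllables in the domain: 1, 2. The leftmost is syllable 1 (me:).
  → primary stress on syllable 1.

no: stays on 1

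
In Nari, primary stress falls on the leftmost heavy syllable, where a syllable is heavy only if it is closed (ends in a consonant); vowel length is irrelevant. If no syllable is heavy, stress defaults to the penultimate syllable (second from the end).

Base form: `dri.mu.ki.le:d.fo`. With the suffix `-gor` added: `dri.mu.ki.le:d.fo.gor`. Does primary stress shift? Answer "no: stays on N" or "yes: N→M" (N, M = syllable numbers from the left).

no: stays on 4

Base `dri.mu.ki.le:d.fo` (5 syllables):
  Weights: 1 dri L, 2 mu L, 3 ki L, 4 le:d H, 5 fo L.
  Heavy syllables in the domain: 4. The leftmost is syllable 4 (le:d).
  → primary stress on syllable 4.
Suffixed `dri.mu.ki.le:d.fo.gor` (6 syllables):
  Weights: 1 dri L, 2 mu L, 3 ki L, 4 le:d H, 5 fo L, 6 gor H.
  Heavy syllables in the domain: 4, 6. The leftmost is syllable 4 (le:d).
  → primary stress on syllable 4.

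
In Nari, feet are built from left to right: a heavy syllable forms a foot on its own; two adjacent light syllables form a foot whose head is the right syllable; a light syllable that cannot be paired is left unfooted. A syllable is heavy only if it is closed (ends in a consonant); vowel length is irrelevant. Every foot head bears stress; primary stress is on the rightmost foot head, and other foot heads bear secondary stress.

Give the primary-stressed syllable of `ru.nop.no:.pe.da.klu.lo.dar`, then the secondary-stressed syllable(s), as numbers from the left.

primary 8, secondary 2, 4, 6

Weights: 1 ru L, 2 nop H, 3 no: L, 4 pe L, 5 da L, 6 klu L, 7 lo L, 8 dar H.
Parse left to right (heavy = foot alone; LL = one foot; stranded L unfooted): ru (ˈnop) (no:.ˈpe) (da.ˈklu) lo (ˈdar).
Foot heads: 2, 4, 6, 8.
Primary stress on the rightmost head = syllable 8.
Secondary stress on 2, 4, 6: ru.ˌnop.no:.ˌpe.da.ˌklu.lo.ˈdar.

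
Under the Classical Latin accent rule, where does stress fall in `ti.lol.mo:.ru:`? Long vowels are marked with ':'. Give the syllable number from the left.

Classical Latin: stress the penult if heavy (long vowel or closed), else the antepenult.
Weights: 2 lol H, 3 mo: H, 4 ru: H.
The penult (syllable 3, mo:) is heavy, so it takes stress.
Stress on syllable 3: ti.lol.ˈmo:.ru:.

3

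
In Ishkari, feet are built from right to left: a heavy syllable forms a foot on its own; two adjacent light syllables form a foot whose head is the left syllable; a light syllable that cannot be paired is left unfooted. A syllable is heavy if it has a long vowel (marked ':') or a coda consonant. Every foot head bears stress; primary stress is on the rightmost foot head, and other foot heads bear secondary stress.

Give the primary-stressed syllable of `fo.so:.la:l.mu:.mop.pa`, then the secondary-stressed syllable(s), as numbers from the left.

primary 5, secondary 2, 3, 4

Weights: 1 fo L, 2 so: H, 3 la:l H, 4 mu: H, 5 mop H, 6 pa L.
Parse right to left (heavy = foot alone; LL = one foot; stranded L unfooted): fo (ˈso:) (ˈla:l) (ˈmu:) (ˈmop) pa.
Foot heads: 2, 3, 4, 5.
Primary stress on the rightmost head = syllable 5.
Secondary stress on 2, 3, 4: fo.ˌso:.ˌla:l.ˌmu:.ˈmop.pa.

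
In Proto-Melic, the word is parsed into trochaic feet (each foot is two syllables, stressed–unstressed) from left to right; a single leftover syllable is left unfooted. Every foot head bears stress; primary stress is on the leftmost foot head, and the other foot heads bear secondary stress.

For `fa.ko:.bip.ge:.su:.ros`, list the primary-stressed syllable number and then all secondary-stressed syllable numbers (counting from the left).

primary 1, secondary 3, 5

Parse left to right into trochaic (ˈσσ) feet: (ˈfa.ko:) (ˈbip.ge:) (ˈsu:.ros).
Foot heads (stressed positions): 1, 3, 5.
End Rule Leftmost: primary stress on the leftmost head = syllable 1.
Secondary stress on 3, 5: ˈfa.ko:.ˌbip.ge:.ˌsu:.ros.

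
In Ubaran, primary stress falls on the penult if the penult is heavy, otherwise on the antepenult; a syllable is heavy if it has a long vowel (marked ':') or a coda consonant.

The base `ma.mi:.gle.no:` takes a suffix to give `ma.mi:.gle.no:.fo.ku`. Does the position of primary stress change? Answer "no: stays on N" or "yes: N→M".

Base `ma.mi:.gle.no:` (4 syllables):
  Weights: 2 mi: H, 3 gle L, 4 no: H.
  The penult (syllable 3, gle) is light, so stress falls on the antepenult (syllable 2, mi:).
  → primary stress on syllable 2.
Suffixed `ma.mi:.gle.no:.fo.ku` (6 syllables):
  Weights: 4 no: H, 5 fo L, 6 ku L.
  The penult (syllable 5, fo) is light, so stress falls on the antepenult (syllable 4, no:).
  → primary stress on syllable 4.

yes: 2→4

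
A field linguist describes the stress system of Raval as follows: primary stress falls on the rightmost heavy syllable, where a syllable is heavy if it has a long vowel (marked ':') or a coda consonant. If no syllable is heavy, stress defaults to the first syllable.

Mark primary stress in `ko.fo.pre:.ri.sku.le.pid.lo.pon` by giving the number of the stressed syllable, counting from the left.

9

Weights: 1 ko L, 2 fo L, 3 pre: H, 4 ri L, 5 sku L, 6 le L, 7 pid H, 8 lo L, 9 pon H.
Heavy syllables in the domain: 3, 7, 9. The rightmost is syllable 9 (pon).
Primary stress: syllable 9 → ko.fo.pre:.ri.sku.le.pid.lo.ˈpon.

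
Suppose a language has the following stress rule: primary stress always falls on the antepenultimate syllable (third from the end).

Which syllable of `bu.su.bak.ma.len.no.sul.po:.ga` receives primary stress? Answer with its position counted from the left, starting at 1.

The word has 9 syllables; the antepenultimate syllable (third from the end) is syllable 7 (sul).
Primary stress: syllable 7 → bu.su.bak.ma.len.no.ˈsul.po:.ga.

7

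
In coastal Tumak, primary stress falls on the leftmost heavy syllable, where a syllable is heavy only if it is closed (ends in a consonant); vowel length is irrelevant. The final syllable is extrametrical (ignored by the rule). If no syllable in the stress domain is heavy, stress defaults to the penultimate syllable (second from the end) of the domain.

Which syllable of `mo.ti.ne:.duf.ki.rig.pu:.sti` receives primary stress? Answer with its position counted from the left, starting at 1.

The final syllable (8, sti) is extrametrical; the stress domain is syllables 1–7.
Weights: 1 mo L, 2 ti L, 3 ne: L, 4 duf H, 5 ki L, 6 rig H, 7 pu: L.
Heavy syllables in the domain: 4, 6. The leftmost is syllable 4 (duf).
Primary stress: syllable 4 → mo.ti.ne:.ˈduf.ki.rig.pu:.sti.

4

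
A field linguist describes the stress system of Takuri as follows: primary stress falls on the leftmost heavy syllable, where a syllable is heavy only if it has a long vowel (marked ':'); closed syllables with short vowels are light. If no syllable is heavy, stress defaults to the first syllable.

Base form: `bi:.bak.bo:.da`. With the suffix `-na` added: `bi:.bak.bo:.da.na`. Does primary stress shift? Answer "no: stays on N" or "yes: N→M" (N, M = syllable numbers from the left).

no: stays on 1

Base `bi:.bak.bo:.da` (4 syllables):
  Weights: 1 bi: H, 2 bak L, 3 bo: H, 4 da L.
  Heavy syllables in the domain: 1, 3. The leftmost is syllable 1 (bi:).
  → primary stress on syllable 1.
Suffixed `bi:.bak.bo:.da.na` (5 syllables):
  Weights: 1 bi: H, 2 bak L, 3 bo: H, 4 da L, 5 na L.
  Heavy syllables in the domain: 1, 3. The leftmost is syllable 1 (bi:).
  → primary stress on syllable 1.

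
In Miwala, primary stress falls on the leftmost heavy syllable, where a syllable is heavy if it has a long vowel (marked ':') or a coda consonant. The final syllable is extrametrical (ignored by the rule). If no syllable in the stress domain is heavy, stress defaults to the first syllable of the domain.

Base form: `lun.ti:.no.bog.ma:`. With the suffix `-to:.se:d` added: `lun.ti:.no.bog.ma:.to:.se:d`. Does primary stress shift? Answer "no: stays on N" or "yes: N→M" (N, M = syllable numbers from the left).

no: stays on 1

Base `lun.ti:.no.bog.ma:` (5 syllables):
  The final syllable (5, ma:) is extrametrical; the stress domain is syllables 1–4.
  Weights: 1 lun H, 2 ti: H, 3 no L, 4 bog H.
  Heavy syllables in the domain: 1, 2, 4. The leftmost is syllable 1 (lun).
  → primary stress on syllable 1.
Suffixed `lun.ti:.no.bog.ma:.to:.se:d` (7 syllables):
  The final syllable (7, se:d) is extrametrical; the stress domain is syllables 1–6.
  Weights: 1 lun H, 2 ti: H, 3 no L, 4 bog H, 5 ma: H, 6 to: H.
  Heavy syllables in the domain: 1, 2, 4, 5, 6. The leftmost is syllable 1 (lun).
  → primary stress on syllable 1.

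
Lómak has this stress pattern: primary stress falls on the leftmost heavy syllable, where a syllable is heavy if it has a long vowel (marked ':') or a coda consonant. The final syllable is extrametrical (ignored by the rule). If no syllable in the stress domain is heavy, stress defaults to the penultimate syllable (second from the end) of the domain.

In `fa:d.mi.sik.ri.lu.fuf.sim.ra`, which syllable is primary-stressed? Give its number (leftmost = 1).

The final syllable (8, ra) is extrametrical; the stress domain is syllables 1–7.
Weights: 1 fa:d H, 2 mi L, 3 sik H, 4 ri L, 5 lu L, 6 fuf H, 7 sim H.
Heavy syllables in the domain: 1, 3, 6, 7. The leftmost is syllable 1 (fa:d).
Primary stress: syllable 1 → ˈfa:d.mi.sik.ri.lu.fuf.sim.ra.

1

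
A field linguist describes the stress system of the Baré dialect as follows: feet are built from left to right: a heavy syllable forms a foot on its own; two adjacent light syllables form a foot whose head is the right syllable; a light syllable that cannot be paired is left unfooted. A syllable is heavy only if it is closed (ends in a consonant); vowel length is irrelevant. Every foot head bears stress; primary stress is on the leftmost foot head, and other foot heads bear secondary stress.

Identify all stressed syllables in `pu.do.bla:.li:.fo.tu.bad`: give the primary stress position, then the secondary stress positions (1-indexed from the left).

primary 2, secondary 4, 6, 7

Weights: 1 pu L, 2 do L, 3 bla: L, 4 li: L, 5 fo L, 6 tu L, 7 bad H.
Parse left to right (heavy = foot alone; LL = one foot; stranded L unfooted): (pu.ˈdo) (bla:.ˈli:) (fo.ˈtu) (ˈbad).
Foot heads: 2, 4, 6, 7.
Primary stress on the leftmost head = syllable 2.
Secondary stress on 4, 6, 7: pu.ˈdo.bla:.ˌli:.fo.ˌtu.ˌbad.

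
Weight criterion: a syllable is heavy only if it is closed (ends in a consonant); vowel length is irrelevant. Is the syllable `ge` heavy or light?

light

`ge`: short vowel, open (no coda). Open (no coda) → light.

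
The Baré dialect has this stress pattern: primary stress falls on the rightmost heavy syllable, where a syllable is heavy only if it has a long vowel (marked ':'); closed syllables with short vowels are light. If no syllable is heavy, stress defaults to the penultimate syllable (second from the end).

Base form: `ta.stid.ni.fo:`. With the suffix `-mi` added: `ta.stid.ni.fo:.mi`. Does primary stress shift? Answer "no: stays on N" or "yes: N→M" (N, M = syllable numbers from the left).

no: stays on 4

Base `ta.stid.ni.fo:` (4 syllables):
  Weights: 1 ta L, 2 stid L, 3 ni L, 4 fo: H.
  Heavy syllables in the domain: 4. The rightmost is syllable 4 (fo:).
  → primary stress on syllable 4.
Suffixed `ta.stid.ni.fo:.mi` (5 syllables):
  Weights: 1 ta L, 2 stid L, 3 ni L, 4 fo: H, 5 mi L.
  Heavy syllables in the domain: 4. The rightmost is syllable 4 (fo:).
  → primary stress on syllable 4.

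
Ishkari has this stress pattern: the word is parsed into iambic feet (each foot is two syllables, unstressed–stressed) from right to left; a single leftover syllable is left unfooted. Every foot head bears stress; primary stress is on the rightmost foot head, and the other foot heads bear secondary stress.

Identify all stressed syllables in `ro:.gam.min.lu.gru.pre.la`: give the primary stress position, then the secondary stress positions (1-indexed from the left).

primary 7, secondary 3, 5

Parse right to left into iambic (σˈσ) feet: ro: (gam.ˈmin) (lu.ˈgru) (pre.ˈla). Syllable 1 is left unfooted.
Foot heads (stressed positions): 3, 5, 7.
End Rule Rightmost: primary stress on the rightmost head = syllable 7.
Secondary stress on 3, 5: ro:.gam.ˌmin.lu.ˌgru.pre.ˈla.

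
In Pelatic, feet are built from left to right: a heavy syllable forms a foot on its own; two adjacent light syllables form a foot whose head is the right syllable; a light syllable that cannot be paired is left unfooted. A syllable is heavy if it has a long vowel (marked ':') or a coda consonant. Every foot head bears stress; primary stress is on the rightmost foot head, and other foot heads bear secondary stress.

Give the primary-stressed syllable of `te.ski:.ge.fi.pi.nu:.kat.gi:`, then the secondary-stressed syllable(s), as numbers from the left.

primary 8, secondary 2, 4, 6, 7

Weights: 1 te L, 2 ski: H, 3 ge L, 4 fi L, 5 pi L, 6 nu: H, 7 kat H, 8 gi: H.
Parse left to right (heavy = foot alone; LL = one foot; stranded L unfooted): te (ˈski:) (ge.ˈfi) pi (ˈnu:) (ˈkat) (ˈgi:).
Foot heads: 2, 4, 6, 7, 8.
Primary stress on the rightmost head = syllable 8.
Secondary stress on 2, 4, 6, 7: te.ˌski:.ge.ˌfi.pi.ˌnu:.ˌkat.ˈgi:.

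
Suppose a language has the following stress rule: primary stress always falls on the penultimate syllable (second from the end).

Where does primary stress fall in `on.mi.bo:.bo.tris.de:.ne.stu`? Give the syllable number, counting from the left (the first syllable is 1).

7

The word has 8 syllables; the penultimate syllable (second from the end) is syllable 7 (ne).
Primary stress: syllable 7 → on.mi.bo:.bo.tris.de:.ˈne.stu.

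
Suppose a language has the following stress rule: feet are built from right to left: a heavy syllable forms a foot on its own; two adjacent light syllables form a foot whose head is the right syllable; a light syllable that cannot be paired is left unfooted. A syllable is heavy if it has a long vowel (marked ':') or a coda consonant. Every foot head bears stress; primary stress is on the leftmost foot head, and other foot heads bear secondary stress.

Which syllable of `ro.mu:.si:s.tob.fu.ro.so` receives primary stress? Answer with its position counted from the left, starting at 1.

2

Weights: 1 ro L, 2 mu: H, 3 si:s H, 4 tob H, 5 fu L, 6 ro L, 7 so L.
Parse right to left (heavy = foot alone; LL = one foot; stranded L unfooted): ro (ˈmu:) (ˈsi:s) (ˈtob) fu (ro.ˈso).
Foot heads: 2, 3, 4, 7.
Primary stress on the leftmost head = syllable 2.
Primary stress: syllable 2 → ro.ˈmu:.si:s.tob.fu.ro.so.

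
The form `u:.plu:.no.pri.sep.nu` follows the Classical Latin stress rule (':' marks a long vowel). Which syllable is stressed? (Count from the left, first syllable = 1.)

Classical Latin: stress the penult if heavy (long vowel or closed), else the antepenult.
Weights: 4 pri L, 5 sep H, 6 nu L.
The penult (syllable 5, sep) is heavy, so it takes stress.
Stress on syllable 5: u:.plu:.no.pri.ˈsep.nu.

5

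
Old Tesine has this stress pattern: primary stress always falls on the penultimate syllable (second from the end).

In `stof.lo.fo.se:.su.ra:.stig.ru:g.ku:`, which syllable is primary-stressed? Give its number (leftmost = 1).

The word has 9 syllables; the penultimate syllable (second from the end) is syllable 8 (ru:g).
Primary stress: syllable 8 → stof.lo.fo.se:.su.ra:.stig.ˈru:g.ku:.

8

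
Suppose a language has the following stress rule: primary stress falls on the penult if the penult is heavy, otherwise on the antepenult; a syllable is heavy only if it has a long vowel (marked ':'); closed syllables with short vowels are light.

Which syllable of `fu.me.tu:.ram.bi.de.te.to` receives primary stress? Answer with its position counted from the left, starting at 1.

6

Weights: 6 de L, 7 te L, 8 to L.
The penult (syllable 7, te) is light, so stress falls on the antepenult (syllable 6, de).
Primary stress: syllable 6 → fu.me.tu:.ram.bi.ˈde.te.to.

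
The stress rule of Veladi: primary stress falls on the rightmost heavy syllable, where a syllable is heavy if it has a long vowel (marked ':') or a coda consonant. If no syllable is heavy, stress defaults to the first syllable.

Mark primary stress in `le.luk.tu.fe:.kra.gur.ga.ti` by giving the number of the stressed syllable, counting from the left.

Weights: 1 le L, 2 luk H, 3 tu L, 4 fe: H, 5 kra L, 6 gur H, 7 ga L, 8 ti L.
Heavy syllables in the domain: 2, 4, 6. The rightmost is syllable 6 (gur).
Primary stress: syllable 6 → le.luk.tu.fe:.kra.ˈgur.ga.ti.

6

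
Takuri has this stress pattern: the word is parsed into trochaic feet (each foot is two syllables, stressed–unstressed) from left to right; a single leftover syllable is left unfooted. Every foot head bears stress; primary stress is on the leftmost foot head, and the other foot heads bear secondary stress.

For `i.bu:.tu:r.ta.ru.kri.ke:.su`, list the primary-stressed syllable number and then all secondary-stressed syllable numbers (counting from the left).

Parse left to right into trochaic (ˈσσ) feet: (ˈi.bu:) (ˈtu:r.ta) (ˈru.kri) (ˈke:.su).
Foot heads (stressed positions): 1, 3, 5, 7.
End Rule Leftmost: primary stress on the leftmost head = syllable 1.
Secondary stress on 3, 5, 7: ˈi.bu:.ˌtu:r.ta.ˌru.kri.ˌke:.su.

primary 1, secondary 3, 5, 7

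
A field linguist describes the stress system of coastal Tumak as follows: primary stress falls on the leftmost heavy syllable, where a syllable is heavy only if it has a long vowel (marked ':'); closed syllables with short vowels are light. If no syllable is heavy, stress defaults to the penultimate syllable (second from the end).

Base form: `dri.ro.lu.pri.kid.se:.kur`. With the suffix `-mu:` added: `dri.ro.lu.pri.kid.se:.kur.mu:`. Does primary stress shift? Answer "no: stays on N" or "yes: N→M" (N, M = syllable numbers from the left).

no: stays on 6

Base `dri.ro.lu.pri.kid.se:.kur` (7 syllables):
  Weights: 1 dri L, 2 ro L, 3 lu L, 4 pri L, 5 kid L, 6 se: H, 7 kur L.
  Heavy syllables in the domain: 6. The leftmost is syllable 6 (se:).
  → primary stress on syllable 6.
Suffixed `dri.ro.lu.pri.kid.se:.kur.mu:` (8 syllables):
  Weights: 1 dri L, 2 ro L, 3 lu L, 4 pri L, 5 kid L, 6 se: H, 7 kur L, 8 mu: H.
  Heavy syllables in the domain: 6, 8. The leftmost is syllable 6 (se:).
  → primary stress on syllable 6.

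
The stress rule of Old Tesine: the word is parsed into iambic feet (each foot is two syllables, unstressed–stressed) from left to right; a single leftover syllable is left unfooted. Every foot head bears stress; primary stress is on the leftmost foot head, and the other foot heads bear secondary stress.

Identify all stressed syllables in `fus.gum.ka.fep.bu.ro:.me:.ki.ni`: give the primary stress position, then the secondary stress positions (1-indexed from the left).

Parse left to right into iambic (σˈσ) feet: (fus.ˈgum) (ka.ˈfep) (bu.ˈro:) (me:.ˈki) ni. Syllable 9 is left unfooted.
Foot heads (stressed positions): 2, 4, 6, 8.
End Rule Leftmost: primary stress on the leftmost head = syllable 2.
Secondary stress on 4, 6, 8: fus.ˈgum.ka.ˌfep.bu.ˌro:.me:.ˌki.ni.

primary 2, secondary 4, 6, 8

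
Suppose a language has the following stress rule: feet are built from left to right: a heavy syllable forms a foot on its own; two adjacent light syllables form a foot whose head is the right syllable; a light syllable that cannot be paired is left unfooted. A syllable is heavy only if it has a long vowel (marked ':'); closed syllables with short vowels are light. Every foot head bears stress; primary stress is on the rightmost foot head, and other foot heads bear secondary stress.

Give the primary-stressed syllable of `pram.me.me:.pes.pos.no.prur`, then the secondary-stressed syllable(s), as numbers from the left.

primary 7, secondary 2, 3, 5

Weights: 1 pram L, 2 me L, 3 me: H, 4 pes L, 5 pos L, 6 no L, 7 prur L.
Parse left to right (heavy = foot alone; LL = one foot; stranded L unfooted): (pram.ˈme) (ˈme:) (pes.ˈpos) (no.ˈprur).
Foot heads: 2, 3, 5, 7.
Primary stress on the rightmost head = syllable 7.
Secondary stress on 2, 3, 5: pram.ˌme.ˌme:.pes.ˌpos.no.ˈprur.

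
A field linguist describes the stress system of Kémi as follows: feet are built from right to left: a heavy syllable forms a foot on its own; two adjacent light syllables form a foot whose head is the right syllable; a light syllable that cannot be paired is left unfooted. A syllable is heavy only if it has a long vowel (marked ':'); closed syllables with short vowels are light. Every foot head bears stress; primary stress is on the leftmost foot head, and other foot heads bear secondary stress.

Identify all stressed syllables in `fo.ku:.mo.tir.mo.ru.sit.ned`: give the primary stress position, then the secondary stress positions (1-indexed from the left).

Weights: 1 fo L, 2 ku: H, 3 mo L, 4 tir L, 5 mo L, 6 ru L, 7 sit L, 8 ned L.
Parse right to left (heavy = foot alone; LL = one foot; stranded L unfooted): fo (ˈku:) (mo.ˈtir) (mo.ˈru) (sit.ˈned).
Foot heads: 2, 4, 6, 8.
Primary stress on the leftmost head = syllable 2.
Secondary stress on 4, 6, 8: fo.ˈku:.mo.ˌtir.mo.ˌru.sit.ˌned.

primary 2, secondary 4, 6, 8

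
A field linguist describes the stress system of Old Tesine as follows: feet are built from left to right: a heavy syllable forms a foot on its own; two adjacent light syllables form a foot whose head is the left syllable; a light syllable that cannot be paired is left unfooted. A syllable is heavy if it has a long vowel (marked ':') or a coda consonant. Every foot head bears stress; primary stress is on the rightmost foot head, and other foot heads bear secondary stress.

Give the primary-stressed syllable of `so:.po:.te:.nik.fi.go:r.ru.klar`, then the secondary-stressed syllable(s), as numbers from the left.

primary 8, secondary 1, 2, 3, 4, 6

Weights: 1 so: H, 2 po: H, 3 te: H, 4 nik H, 5 fi L, 6 go:r H, 7 ru L, 8 klar H.
Parse left to right (heavy = foot alone; LL = one foot; stranded L unfooted): (ˈso:) (ˈpo:) (ˈte:) (ˈnik) fi (ˈgo:r) ru (ˈklar).
Foot heads: 1, 2, 3, 4, 6, 8.
Primary stress on the rightmost head = syllable 8.
Secondary stress on 1, 2, 3, 4, 6: ˌso:.ˌpo:.ˌte:.ˌnik.fi.ˌgo:r.ru.ˈklar.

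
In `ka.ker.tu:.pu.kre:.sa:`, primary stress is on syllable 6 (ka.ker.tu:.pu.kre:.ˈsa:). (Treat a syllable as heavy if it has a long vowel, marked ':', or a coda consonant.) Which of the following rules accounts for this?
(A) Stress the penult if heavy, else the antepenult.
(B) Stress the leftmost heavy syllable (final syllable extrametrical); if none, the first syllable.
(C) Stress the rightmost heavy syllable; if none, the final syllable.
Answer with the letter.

C

Rule A → syllable 5 (observed: 6).
Rule B → syllable 2 (observed: 6).
Rule C → syllable 6 ✓.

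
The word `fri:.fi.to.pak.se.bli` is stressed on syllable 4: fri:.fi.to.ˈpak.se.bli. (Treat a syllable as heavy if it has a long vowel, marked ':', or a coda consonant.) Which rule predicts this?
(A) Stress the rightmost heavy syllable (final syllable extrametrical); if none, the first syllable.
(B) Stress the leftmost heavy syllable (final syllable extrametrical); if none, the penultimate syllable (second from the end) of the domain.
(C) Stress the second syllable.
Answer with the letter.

Rule A → syllable 4 ✓.
Rule B → syllable 1 (observed: 4).
Rule C → syllable 2 (observed: 4).

A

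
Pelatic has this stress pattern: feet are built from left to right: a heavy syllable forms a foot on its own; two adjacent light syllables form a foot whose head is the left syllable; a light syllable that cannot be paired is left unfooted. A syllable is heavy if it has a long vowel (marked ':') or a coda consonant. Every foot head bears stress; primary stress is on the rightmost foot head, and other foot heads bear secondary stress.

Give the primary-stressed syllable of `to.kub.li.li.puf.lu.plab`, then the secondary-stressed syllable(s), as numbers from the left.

primary 7, secondary 2, 3, 5

Weights: 1 to L, 2 kub H, 3 li L, 4 li L, 5 puf H, 6 lu L, 7 plab H.
Parse left to right (heavy = foot alone; LL = one foot; stranded L unfooted): to (ˈkub) (ˈli.li) (ˈpuf) lu (ˈplab).
Foot heads: 2, 3, 5, 7.
Primary stress on the rightmost head = syllable 7.
Secondary stress on 2, 3, 5: to.ˌkub.ˌli.li.ˌpuf.lu.ˈplab.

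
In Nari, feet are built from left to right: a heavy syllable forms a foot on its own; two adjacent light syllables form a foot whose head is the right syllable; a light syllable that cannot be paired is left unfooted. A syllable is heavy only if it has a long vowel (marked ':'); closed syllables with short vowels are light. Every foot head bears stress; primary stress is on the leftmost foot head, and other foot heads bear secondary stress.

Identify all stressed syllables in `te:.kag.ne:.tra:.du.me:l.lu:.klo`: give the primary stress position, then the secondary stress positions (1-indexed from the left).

Weights: 1 te: H, 2 kag L, 3 ne: H, 4 tra: H, 5 du L, 6 me:l H, 7 lu: H, 8 klo L.
Parse left to right (heavy = foot alone; LL = one foot; stranded L unfooted): (ˈte:) kag (ˈne:) (ˈtra:) du (ˈme:l) (ˈlu:) klo.
Foot heads: 1, 3, 4, 6, 7.
Primary stress on the leftmost head = syllable 1.
Secondary stress on 3, 4, 6, 7: ˈte:.kag.ˌne:.ˌtra:.du.ˌme:l.ˌlu:.klo.

primary 1, secondary 3, 4, 6, 7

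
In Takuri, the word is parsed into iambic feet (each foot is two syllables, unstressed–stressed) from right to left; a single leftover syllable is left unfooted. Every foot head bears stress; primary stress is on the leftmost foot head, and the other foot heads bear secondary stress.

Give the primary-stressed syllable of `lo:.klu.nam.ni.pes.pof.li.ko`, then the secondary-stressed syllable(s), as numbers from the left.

Parse right to left into iambic (σˈσ) feet: (lo:.ˈklu) (nam.ˈni) (pes.ˈpof) (li.ˈko).
Foot heads (stressed positions): 2, 4, 6, 8.
End Rule Leftmost: primary stress on the leftmost head = syllable 2.
Secondary stress on 4, 6, 8: lo:.ˈklu.nam.ˌni.pes.ˌpof.li.ˌko.

primary 2, secondary 4, 6, 8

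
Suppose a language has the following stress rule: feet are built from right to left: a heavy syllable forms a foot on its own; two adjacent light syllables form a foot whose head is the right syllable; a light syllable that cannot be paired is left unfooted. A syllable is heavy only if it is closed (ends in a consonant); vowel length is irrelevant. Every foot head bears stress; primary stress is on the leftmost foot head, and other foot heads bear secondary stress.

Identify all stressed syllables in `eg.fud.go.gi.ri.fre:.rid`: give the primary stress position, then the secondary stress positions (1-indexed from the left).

Weights: 1 eg H, 2 fud H, 3 go L, 4 gi L, 5 ri L, 6 fre: L, 7 rid H.
Parse right to left (heavy = foot alone; LL = one foot; stranded L unfooted): (ˈeg) (ˈfud) (go.ˈgi) (ri.ˈfre:) (ˈrid).
Foot heads: 1, 2, 4, 6, 7.
Primary stress on the leftmost head = syllable 1.
Secondary stress on 2, 4, 6, 7: ˈeg.ˌfud.go.ˌgi.ri.ˌfre:.ˌrid.

primary 1, secondary 2, 4, 6, 7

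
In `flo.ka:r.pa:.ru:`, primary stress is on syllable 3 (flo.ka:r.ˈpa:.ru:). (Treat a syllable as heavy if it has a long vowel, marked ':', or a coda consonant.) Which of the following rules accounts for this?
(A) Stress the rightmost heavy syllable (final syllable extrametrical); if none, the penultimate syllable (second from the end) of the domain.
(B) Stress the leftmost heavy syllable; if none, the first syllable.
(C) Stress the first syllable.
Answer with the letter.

Rule A → syllable 3 ✓.
Rule B → syllable 2 (observed: 3).
Rule C → syllable 1 (observed: 3).

A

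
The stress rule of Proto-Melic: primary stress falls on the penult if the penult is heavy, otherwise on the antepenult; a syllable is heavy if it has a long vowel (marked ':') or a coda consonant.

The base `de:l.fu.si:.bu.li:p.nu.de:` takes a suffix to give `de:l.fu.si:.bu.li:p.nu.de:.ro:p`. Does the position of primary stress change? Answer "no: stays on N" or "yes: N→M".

yes: 5→7

Base `de:l.fu.si:.bu.li:p.nu.de:` (7 syllables):
  Weights: 5 li:p H, 6 nu L, 7 de: H.
  The penult (syllable 6, nu) is light, so stress falls on the antepenult (syllable 5, li:p).
  → primary stress on syllable 5.
Suffixed `de:l.fu.si:.bu.li:p.nu.de:.ro:p` (8 syllables):
  Weights: 6 nu L, 7 de: H, 8 ro:p H.
  The penult (syllable 7, de:) is heavy, so it takes stress.
  → primary stress on syllable 7.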